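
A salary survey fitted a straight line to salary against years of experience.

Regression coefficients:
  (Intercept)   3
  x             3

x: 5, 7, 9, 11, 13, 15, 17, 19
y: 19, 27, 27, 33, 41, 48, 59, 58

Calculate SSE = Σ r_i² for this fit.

SSE = 58

x=5: ŷ = 3 + 3·5 = 18; r = 19 − 18 = 1
x=7: ŷ = 3 + 3·7 = 24; r = 27 − 24 = 3
x=9: ŷ = 3 + 3·9 = 30; r = 27 − 30 = -3
x=11: ŷ = 3 + 3·11 = 36; r = 33 − 36 = -3
x=13: ŷ = 3 + 3·13 = 42; r = 41 − 42 = -1
x=15: ŷ = 3 + 3·15 = 48; r = 48 − 48 = 0
x=17: ŷ = 3 + 3·17 = 54; r = 59 − 54 = 5
x=19: ŷ = 3 + 3·19 = 60; r = 58 − 60 = -2
SSE = 1 + 9 + 9 + 9 + 1 + 0 + 25 + 4 = 58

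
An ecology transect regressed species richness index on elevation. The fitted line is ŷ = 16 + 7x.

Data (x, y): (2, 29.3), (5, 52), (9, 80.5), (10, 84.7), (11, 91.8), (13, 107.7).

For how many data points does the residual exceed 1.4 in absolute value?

1

x=2: ŷ = 16 + 7·2 = 30; r = 29.3 − 30 = -0.7
x=5: ŷ = 16 + 7·5 = 51; r = 52 − 51 = 1
x=9: ŷ = 16 + 7·9 = 79; r = 80.5 − 79 = 1.5
x=10: ŷ = 16 + 7·10 = 86; r = 84.7 − 86 = -1.3
x=11: ŷ = 16 + 7·11 = 93; r = 91.8 − 93 = -1.2
x=13: ŷ = 16 + 7·13 = 107; r = 107.7 − 107 = 0.7
|r| > 1.4: x=9 (|r|=1.5) → 1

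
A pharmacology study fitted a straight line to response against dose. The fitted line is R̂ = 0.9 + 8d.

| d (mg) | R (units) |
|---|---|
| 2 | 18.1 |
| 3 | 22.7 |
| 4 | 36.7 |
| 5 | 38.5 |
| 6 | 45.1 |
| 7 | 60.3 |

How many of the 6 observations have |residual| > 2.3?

d=2: R̂ = 0.9 + 8·2 = 16.9; e = 18.1 − 16.9 = 1.2
d=3: R̂ = 0.9 + 8·3 = 24.9; e = 22.7 − 24.9 = -2.2
d=4: R̂ = 0.9 + 8·4 = 32.9; e = 36.7 − 32.9 = 3.8
d=5: R̂ = 0.9 + 8·5 = 40.9; e = 38.5 − 40.9 = -2.4
d=6: R̂ = 0.9 + 8·6 = 48.9; e = 45.1 − 48.9 = -3.8
d=7: R̂ = 0.9 + 8·7 = 56.9; e = 60.3 − 56.9 = 3.4
|e| > 2.3: d=4 (|e|=3.8), d=5 (|e|=2.4), d=6 (|e|=3.8), d=7 (|e|=3.4) → 4

4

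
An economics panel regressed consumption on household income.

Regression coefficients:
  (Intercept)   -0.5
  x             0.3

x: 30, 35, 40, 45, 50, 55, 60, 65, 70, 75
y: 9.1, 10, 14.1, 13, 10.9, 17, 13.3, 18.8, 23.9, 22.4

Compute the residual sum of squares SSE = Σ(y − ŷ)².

SSE = 50.48

x=30: ŷ = -0.5 + 0.3·30 = 8.5; e = 9.1 − 8.5 = 0.6
x=35: ŷ = -0.5 + 0.3·35 = 10; e = 10 − 10 = 0
x=40: ŷ = -0.5 + 0.3·40 = 11.5; e = 14.1 − 11.5 = 2.6
x=45: ŷ = -0.5 + 0.3·45 = 13; e = 13 − 13 = 0
x=50: ŷ = -0.5 + 0.3·50 = 14.5; e = 10.9 − 14.5 = -3.6
x=55: ŷ = -0.5 + 0.3·55 = 16; e = 17 − 16 = 1
x=60: ŷ = -0.5 + 0.3·60 = 17.5; e = 13.3 − 17.5 = -4.2
x=65: ŷ = -0.5 + 0.3·65 = 19; e = 18.8 − 19 = -0.2
x=70: ŷ = -0.5 + 0.3·70 = 20.5; e = 23.9 − 20.5 = 3.4
x=75: ŷ = -0.5 + 0.3·75 = 22; e = 22.4 − 22 = 0.4
SSE = 0.36 + 0 + 6.76 + 0 + 12.96 + 1 + 17.64 + 0.04 + 11.56 + 0.16 = 50.48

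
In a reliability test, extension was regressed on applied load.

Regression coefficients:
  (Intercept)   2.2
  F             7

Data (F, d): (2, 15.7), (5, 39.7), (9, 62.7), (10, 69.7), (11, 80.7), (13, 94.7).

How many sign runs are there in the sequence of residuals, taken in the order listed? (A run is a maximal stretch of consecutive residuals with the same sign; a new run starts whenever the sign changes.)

F=2: d̂ = 2.2 + 7·2 = 16.2; r = 15.7 − 16.2 = -0.5
F=5: d̂ = 2.2 + 7·5 = 37.2; r = 39.7 − 37.2 = 2.5
F=9: d̂ = 2.2 + 7·9 = 65.2; r = 62.7 − 65.2 = -2.5
F=10: d̂ = 2.2 + 7·10 = 72.2; r = 69.7 − 72.2 = -2.5
F=11: d̂ = 2.2 + 7·11 = 79.2; r = 80.7 − 79.2 = 1.5
F=13: d̂ = 2.2 + 7·13 = 93.2; r = 94.7 − 93.2 = 1.5
Signs: − + − − + +
Runs: −×1, +×1, −×2, +×2 → 4

4 runs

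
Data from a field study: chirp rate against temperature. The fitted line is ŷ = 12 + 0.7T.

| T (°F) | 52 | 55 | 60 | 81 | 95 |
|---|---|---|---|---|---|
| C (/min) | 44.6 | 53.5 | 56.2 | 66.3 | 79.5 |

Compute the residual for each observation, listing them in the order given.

T=52: ŷ = 12 + 0.7·52 = 48.4; r = 44.6 − 48.4 = -3.8
T=55: ŷ = 12 + 0.7·55 = 50.5; r = 53.5 − 50.5 = 3
T=60: ŷ = 12 + 0.7·60 = 54; r = 56.2 − 54 = 2.2
T=81: ŷ = 12 + 0.7·81 = 68.7; r = 66.3 − 68.7 = -2.4
T=95: ŷ = 12 + 0.7·95 = 78.5; r = 79.5 − 78.5 = 1

-3.8, 3, 2.2, -2.4, 1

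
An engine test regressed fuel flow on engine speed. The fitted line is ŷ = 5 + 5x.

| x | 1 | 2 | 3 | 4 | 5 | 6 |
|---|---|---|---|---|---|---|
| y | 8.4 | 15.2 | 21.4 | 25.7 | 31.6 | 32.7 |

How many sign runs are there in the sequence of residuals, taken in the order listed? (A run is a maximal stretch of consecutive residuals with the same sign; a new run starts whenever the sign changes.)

3 runs

x=1: ŷ = 5 + 5·1 = 10; r = 8.4 − 10 = -1.6
x=2: ŷ = 5 + 5·2 = 15; r = 15.2 − 15 = 0.2
x=3: ŷ = 5 + 5·3 = 20; r = 21.4 − 20 = 1.4
x=4: ŷ = 5 + 5·4 = 25; r = 25.7 − 25 = 0.7
x=5: ŷ = 5 + 5·5 = 30; r = 31.6 − 30 = 1.6
x=6: ŷ = 5 + 5·6 = 35; r = 32.7 − 35 = -2.3
Signs: − + + + + −
Runs: −×1, +×4, −×1 → 3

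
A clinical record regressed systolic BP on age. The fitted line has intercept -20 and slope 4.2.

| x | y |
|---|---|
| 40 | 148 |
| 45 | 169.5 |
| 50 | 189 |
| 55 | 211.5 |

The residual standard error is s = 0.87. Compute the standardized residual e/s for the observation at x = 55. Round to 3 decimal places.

ŷ = -20 + 4.2·55 = 211
e = 211.5 − 211 = 0.5
e/s = 0.5 / 0.87 = 0.575

0.575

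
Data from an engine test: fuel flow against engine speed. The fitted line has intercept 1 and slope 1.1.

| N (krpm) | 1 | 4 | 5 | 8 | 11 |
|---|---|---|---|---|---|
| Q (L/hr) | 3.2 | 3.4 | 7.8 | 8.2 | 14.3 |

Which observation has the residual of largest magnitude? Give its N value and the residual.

N=1: Q̂ = 1 + 1.1·1 = 2.1; r = 3.2 − 2.1 = 1.1
N=4: Q̂ = 1 + 1.1·4 = 5.4; r = 3.4 − 5.4 = -2
N=5: Q̂ = 1 + 1.1·5 = 6.5; r = 7.8 − 6.5 = 1.3
N=8: Q̂ = 1 + 1.1·8 = 9.8; r = 8.2 − 9.8 = -1.6
N=11: Q̂ = 1 + 1.1·11 = 13.1; r = 14.3 − 13.1 = 1.2
Largest |r| is 2 at N = 4, residual -2.

N = 4, r = -2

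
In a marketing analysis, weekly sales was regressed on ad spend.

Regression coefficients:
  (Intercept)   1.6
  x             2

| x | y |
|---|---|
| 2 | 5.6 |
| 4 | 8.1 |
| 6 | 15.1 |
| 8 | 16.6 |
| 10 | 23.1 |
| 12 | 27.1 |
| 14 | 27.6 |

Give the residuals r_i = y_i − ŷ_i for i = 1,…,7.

x=2: ŷ = 1.6 + 2·2 = 5.6; r = 5.6 − 5.6 = 0
x=4: ŷ = 1.6 + 2·4 = 9.6; r = 8.1 − 9.6 = -1.5
x=6: ŷ = 1.6 + 2·6 = 13.6; r = 15.1 − 13.6 = 1.5
x=8: ŷ = 1.6 + 2·8 = 17.6; r = 16.6 − 17.6 = -1
x=10: ŷ = 1.6 + 2·10 = 21.6; r = 23.1 − 21.6 = 1.5
x=12: ŷ = 1.6 + 2·12 = 25.6; r = 27.1 − 25.6 = 1.5
x=14: ŷ = 1.6 + 2·14 = 29.6; r = 27.6 − 29.6 = -2

0, -1.5, 1.5, -1, 1.5, 1.5, -2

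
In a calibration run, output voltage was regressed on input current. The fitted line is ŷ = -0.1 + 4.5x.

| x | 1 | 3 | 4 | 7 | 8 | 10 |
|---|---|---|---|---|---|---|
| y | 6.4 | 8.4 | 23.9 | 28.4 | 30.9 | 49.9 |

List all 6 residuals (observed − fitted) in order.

2, -5, 6, -3, -5, 5

x=1: ŷ = -0.1 + 4.5·1 = 4.4; e = 6.4 − 4.4 = 2
x=3: ŷ = -0.1 + 4.5·3 = 13.4; e = 8.4 − 13.4 = -5
x=4: ŷ = -0.1 + 4.5·4 = 17.9; e = 23.9 − 17.9 = 6
x=7: ŷ = -0.1 + 4.5·7 = 31.4; e = 28.4 − 31.4 = -3
x=8: ŷ = -0.1 + 4.5·8 = 35.9; e = 30.9 − 35.9 = -5
x=10: ŷ = -0.1 + 4.5·10 = 44.9; e = 49.9 − 44.9 = 5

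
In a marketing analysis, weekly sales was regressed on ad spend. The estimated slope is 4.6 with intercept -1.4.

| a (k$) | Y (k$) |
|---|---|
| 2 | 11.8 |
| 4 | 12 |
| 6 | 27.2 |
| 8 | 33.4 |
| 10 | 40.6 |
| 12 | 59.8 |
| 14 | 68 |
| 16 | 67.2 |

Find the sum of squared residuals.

SSE = 148

a=2: Ŷ = -1.4 + 4.6·2 = 7.8; e = 11.8 − 7.8 = 4
a=4: Ŷ = -1.4 + 4.6·4 = 17; e = 12 − 17 = -5
a=6: Ŷ = -1.4 + 4.6·6 = 26.2; e = 27.2 − 26.2 = 1
a=8: Ŷ = -1.4 + 4.6·8 = 35.4; e = 33.4 − 35.4 = -2
a=10: Ŷ = -1.4 + 4.6·10 = 44.6; e = 40.6 − 44.6 = -4
a=12: Ŷ = -1.4 + 4.6·12 = 53.8; e = 59.8 − 53.8 = 6
a=14: Ŷ = -1.4 + 4.6·14 = 63; e = 68 − 63 = 5
a=16: Ŷ = -1.4 + 4.6·16 = 72.2; e = 67.2 − 72.2 = -5
SSE = 16 + 25 + 1 + 4 + 16 + 36 + 25 + 25 = 148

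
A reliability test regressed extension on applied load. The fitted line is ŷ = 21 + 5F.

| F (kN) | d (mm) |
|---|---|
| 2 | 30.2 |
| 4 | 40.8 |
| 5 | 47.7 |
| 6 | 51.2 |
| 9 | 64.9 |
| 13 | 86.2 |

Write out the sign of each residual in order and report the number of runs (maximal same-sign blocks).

4 runs

F=2: ŷ = 21 + 5·2 = 31; e = 30.2 − 31 = -0.8
F=4: ŷ = 21 + 5·4 = 41; e = 40.8 − 41 = -0.2
F=5: ŷ = 21 + 5·5 = 46; e = 47.7 − 46 = 1.7
F=6: ŷ = 21 + 5·6 = 51; e = 51.2 − 51 = 0.2
F=9: ŷ = 21 + 5·9 = 66; e = 64.9 − 66 = -1.1
F=13: ŷ = 21 + 5·13 = 86; e = 86.2 − 86 = 0.2
Signs: − − + + − +
Runs: −×2, +×2, −×1, +×1 → 4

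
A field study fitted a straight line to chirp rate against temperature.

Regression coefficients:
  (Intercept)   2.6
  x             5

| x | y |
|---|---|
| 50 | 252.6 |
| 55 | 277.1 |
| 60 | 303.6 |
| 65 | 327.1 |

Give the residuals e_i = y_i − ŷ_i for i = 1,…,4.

x=50: ŷ = 2.6 + 5·50 = 252.6; e = 252.6 − 252.6 = 0
x=55: ŷ = 2.6 + 5·55 = 277.6; e = 277.1 − 277.6 = -0.5
x=60: ŷ = 2.6 + 5·60 = 302.6; e = 303.6 − 302.6 = 1
x=65: ŷ = 2.6 + 5·65 = 327.6; e = 327.1 − 327.6 = -0.5

0, -0.5, 1, -0.5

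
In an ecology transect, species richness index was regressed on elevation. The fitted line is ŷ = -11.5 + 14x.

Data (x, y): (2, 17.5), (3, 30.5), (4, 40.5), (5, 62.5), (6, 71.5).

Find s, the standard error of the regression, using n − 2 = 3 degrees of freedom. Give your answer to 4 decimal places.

x=2: ŷ = -11.5 + 14·2 = 16.5; e = 17.5 − 16.5 = 1
x=3: ŷ = -11.5 + 14·3 = 30.5; e = 30.5 − 30.5 = 0
x=4: ŷ = -11.5 + 14·4 = 44.5; e = 40.5 − 44.5 = -4
x=5: ŷ = -11.5 + 14·5 = 58.5; e = 62.5 − 58.5 = 4
x=6: ŷ = -11.5 + 14·6 = 72.5; e = 71.5 − 72.5 = -1
SSE = 1 + 0 + 16 + 16 + 1 = 34
s = √(34/3) = √11.3333 ≈ 3.3665

s = 3.3665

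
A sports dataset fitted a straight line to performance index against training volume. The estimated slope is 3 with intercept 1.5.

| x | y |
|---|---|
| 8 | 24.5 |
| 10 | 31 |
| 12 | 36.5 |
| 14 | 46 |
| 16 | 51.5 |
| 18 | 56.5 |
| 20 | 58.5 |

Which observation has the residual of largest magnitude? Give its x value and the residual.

x=8: ŷ = 1.5 + 3·8 = 25.5; r = 24.5 − 25.5 = -1
x=10: ŷ = 1.5 + 3·10 = 31.5; r = 31 − 31.5 = -0.5
x=12: ŷ = 1.5 + 3·12 = 37.5; r = 36.5 − 37.5 = -1
x=14: ŷ = 1.5 + 3·14 = 43.5; r = 46 − 43.5 = 2.5
x=16: ŷ = 1.5 + 3·16 = 49.5; r = 51.5 − 49.5 = 2
x=18: ŷ = 1.5 + 3·18 = 55.5; r = 56.5 − 55.5 = 1
x=20: ŷ = 1.5 + 3·20 = 61.5; r = 58.5 − 61.5 = -3
Largest |r| is 3 at x = 20, residual -3.

x = 20, r = -3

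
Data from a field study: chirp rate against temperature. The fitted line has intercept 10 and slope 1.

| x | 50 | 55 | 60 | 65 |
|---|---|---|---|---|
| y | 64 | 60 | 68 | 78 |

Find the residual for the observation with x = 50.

e = 4

ŷ = 10 + 50 = 60
e = 64 − 60 = 4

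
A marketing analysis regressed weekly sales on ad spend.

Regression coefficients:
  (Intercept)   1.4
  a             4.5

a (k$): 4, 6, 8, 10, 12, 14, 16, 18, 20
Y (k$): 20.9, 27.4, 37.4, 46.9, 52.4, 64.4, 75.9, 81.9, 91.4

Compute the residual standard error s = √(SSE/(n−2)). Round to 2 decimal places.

a=4: Ŷ = 1.4 + 4.5·4 = 19.4; r = 20.9 − 19.4 = 1.5
a=6: Ŷ = 1.4 + 4.5·6 = 28.4; r = 27.4 − 28.4 = -1
a=8: Ŷ = 1.4 + 4.5·8 = 37.4; r = 37.4 − 37.4 = 0
a=10: Ŷ = 1.4 + 4.5·10 = 46.4; r = 46.9 − 46.4 = 0.5
a=12: Ŷ = 1.4 + 4.5·12 = 55.4; r = 52.4 − 55.4 = -3
a=14: Ŷ = 1.4 + 4.5·14 = 64.4; r = 64.4 − 64.4 = 0
a=16: Ŷ = 1.4 + 4.5·16 = 73.4; r = 75.9 − 73.4 = 2.5
a=18: Ŷ = 1.4 + 4.5·18 = 82.4; r = 81.9 − 82.4 = -0.5
a=20: Ŷ = 1.4 + 4.5·20 = 91.4; r = 91.4 − 91.4 = 0
SSE = 2.25 + 1 + 0 + 0.25 + 9 + 0 + 6.25 + 0.25 + 0 = 19
s = √(19/7) = √2.71429 ≈ 1.65

s = 1.65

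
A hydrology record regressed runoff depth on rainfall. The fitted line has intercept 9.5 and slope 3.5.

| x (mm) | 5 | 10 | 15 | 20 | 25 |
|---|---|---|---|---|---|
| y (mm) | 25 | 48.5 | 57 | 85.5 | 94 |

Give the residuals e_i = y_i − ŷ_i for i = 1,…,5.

x=5: ŷ = 9.5 + 3.5·5 = 27; e = 25 − 27 = -2
x=10: ŷ = 9.5 + 3.5·10 = 44.5; e = 48.5 − 44.5 = 4
x=15: ŷ = 9.5 + 3.5·15 = 62; e = 57 − 62 = -5
x=20: ŷ = 9.5 + 3.5·20 = 79.5; e = 85.5 − 79.5 = 6
x=25: ŷ = 9.5 + 3.5·25 = 97; e = 94 − 97 = -3

-2, 4, -5, 6, -3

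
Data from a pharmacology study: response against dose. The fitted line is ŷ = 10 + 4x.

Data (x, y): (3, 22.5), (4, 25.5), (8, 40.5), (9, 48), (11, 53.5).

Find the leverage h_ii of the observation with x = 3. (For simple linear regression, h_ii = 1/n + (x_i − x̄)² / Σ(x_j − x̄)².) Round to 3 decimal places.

x̄ = (3 + 4 + 8 + 9 + 11)/5 = 7
Σ(x − x̄)² = 16 + 9 + 1 + 4 + 16 = 46
h = 1/5 + (-4)²/46 = 0.2 + 0.347826 = 0.548

h = 0.548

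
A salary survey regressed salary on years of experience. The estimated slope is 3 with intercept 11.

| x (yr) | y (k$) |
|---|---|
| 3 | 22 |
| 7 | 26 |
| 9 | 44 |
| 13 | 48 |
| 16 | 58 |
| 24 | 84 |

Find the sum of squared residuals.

SSE = 82

x=3: ŷ = 11 + 3·3 = 20; e = 22 − 20 = 2
x=7: ŷ = 11 + 3·7 = 32; e = 26 − 32 = -6
x=9: ŷ = 11 + 3·9 = 38; e = 44 − 38 = 6
x=13: ŷ = 11 + 3·13 = 50; e = 48 − 50 = -2
x=16: ŷ = 11 + 3·16 = 59; e = 58 − 59 = -1
x=24: ŷ = 11 + 3·24 = 83; e = 84 − 83 = 1
SSE = 4 + 36 + 36 + 4 + 1 + 1 = 82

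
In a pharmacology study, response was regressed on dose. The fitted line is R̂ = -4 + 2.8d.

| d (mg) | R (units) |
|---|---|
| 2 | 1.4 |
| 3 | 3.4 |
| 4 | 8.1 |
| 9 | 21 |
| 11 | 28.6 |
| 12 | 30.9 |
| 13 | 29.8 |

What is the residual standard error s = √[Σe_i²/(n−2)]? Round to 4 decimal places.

s = 1.6480

d=2: R̂ = -4 + 2.8·2 = 1.6; e = 1.4 − 1.6 = -0.2
d=3: R̂ = -4 + 2.8·3 = 4.4; e = 3.4 − 4.4 = -1
d=4: R̂ = -4 + 2.8·4 = 7.2; e = 8.1 − 7.2 = 0.9
d=9: R̂ = -4 + 2.8·9 = 21.2; e = 21 − 21.2 = -0.2
d=11: R̂ = -4 + 2.8·11 = 26.8; e = 28.6 − 26.8 = 1.8
d=12: R̂ = -4 + 2.8·12 = 29.6; e = 30.9 − 29.6 = 1.3
d=13: R̂ = -4 + 2.8·13 = 32.4; e = 29.8 − 32.4 = -2.6
SSE = 0.04 + 1 + 0.81 + 0.04 + 3.24 + 1.69 + 6.76 = 13.58
s = √(13.58/5) = √2.716 ≈ 1.6480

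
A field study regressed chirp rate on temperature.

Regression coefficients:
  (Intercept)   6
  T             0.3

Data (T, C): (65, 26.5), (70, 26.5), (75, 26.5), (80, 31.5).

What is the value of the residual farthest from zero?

T=65: Ĉ = 6 + 0.3·65 = 25.5; e = 26.5 − 25.5 = 1
T=70: Ĉ = 6 + 0.3·70 = 27; e = 26.5 − 27 = -0.5
T=75: Ĉ = 6 + 0.3·75 = 28.5; e = 26.5 − 28.5 = -2
T=80: Ĉ = 6 + 0.3·80 = 30; e = 31.5 − 30 = 1.5
Largest |e| is 2 at T = 75, residual -2.

e = -2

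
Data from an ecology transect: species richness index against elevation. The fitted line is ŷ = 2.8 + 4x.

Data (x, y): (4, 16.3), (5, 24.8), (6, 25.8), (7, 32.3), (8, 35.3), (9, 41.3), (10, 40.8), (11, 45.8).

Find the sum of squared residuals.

x=4: ŷ = 2.8 + 4·4 = 18.8; e = 16.3 − 18.8 = -2.5
x=5: ŷ = 2.8 + 4·5 = 22.8; e = 24.8 − 22.8 = 2
x=6: ŷ = 2.8 + 4·6 = 26.8; e = 25.8 − 26.8 = -1
x=7: ŷ = 2.8 + 4·7 = 30.8; e = 32.3 − 30.8 = 1.5
x=8: ŷ = 2.8 + 4·8 = 34.8; e = 35.3 − 34.8 = 0.5
x=9: ŷ = 2.8 + 4·9 = 38.8; e = 41.3 − 38.8 = 2.5
x=10: ŷ = 2.8 + 4·10 = 42.8; e = 40.8 − 42.8 = -2
x=11: ŷ = 2.8 + 4·11 = 46.8; e = 45.8 − 46.8 = -1
SSE = 6.25 + 4 + 1 + 2.25 + 0.25 + 6.25 + 4 + 1 = 25

SSE = 25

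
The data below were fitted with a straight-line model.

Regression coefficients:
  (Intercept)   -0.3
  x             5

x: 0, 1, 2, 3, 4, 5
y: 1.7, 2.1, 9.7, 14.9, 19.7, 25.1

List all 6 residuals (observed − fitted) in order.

x=0: ŷ = -0.3 + 5·0 = -0.3; e = 1.7 − (-0.3) = 2
x=1: ŷ = -0.3 + 5·1 = 4.7; e = 2.1 − 4.7 = -2.6
x=2: ŷ = -0.3 + 5·2 = 9.7; e = 9.7 − 9.7 = 0
x=3: ŷ = -0.3 + 5·3 = 14.7; e = 14.9 − 14.7 = 0.2
x=4: ŷ = -0.3 + 5·4 = 19.7; e = 19.7 − 19.7 = 0
x=5: ŷ = -0.3 + 5·5 = 24.7; e = 25.1 − 24.7 = 0.4

2, -2.6, 0, 0.2, 0, 0.4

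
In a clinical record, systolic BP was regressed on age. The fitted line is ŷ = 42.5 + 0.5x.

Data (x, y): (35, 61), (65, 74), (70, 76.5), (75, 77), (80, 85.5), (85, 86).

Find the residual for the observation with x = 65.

r = -1

ŷ = 42.5 + 0.5·65 = 75
r = 74 − 75 = -1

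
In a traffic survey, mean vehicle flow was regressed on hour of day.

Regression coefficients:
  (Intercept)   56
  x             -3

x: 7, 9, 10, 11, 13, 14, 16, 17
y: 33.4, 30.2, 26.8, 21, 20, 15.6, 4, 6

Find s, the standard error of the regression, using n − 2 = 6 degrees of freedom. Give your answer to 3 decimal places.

x=7: ŷ = 56 − 3·7 = 35; e = 33.4 − 35 = -1.6
x=9: ŷ = 56 − 3·9 = 29; e = 30.2 − 29 = 1.2
x=10: ŷ = 56 − 3·10 = 26; e = 26.8 − 26 = 0.8
x=11: ŷ = 56 − 3·11 = 23; e = 21 − 23 = -2
x=13: ŷ = 56 − 3·13 = 17; e = 20 − 17 = 3
x=14: ŷ = 56 − 3·14 = 14; e = 15.6 − 14 = 1.6
x=16: ŷ = 56 − 3·16 = 8; e = 4 − 8 = -4
x=17: ŷ = 56 − 3·17 = 5; e = 6 − 5 = 1
SSE = 2.56 + 1.44 + 0.64 + 4 + 9 + 2.56 + 16 + 1 = 37.2
s = √(37.2/6) = √6.2 ≈ 2.490

s = 2.490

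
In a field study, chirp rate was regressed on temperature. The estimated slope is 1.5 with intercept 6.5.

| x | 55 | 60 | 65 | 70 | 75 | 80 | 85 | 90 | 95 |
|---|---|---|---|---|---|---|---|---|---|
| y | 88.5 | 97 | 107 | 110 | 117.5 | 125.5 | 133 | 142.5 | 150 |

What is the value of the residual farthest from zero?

r = 3

x=55: ŷ = 6.5 + 1.5·55 = 89; r = 88.5 − 89 = -0.5
x=60: ŷ = 6.5 + 1.5·60 = 96.5; r = 97 − 96.5 = 0.5
x=65: ŷ = 6.5 + 1.5·65 = 104; r = 107 − 104 = 3
x=70: ŷ = 6.5 + 1.5·70 = 111.5; r = 110 − 111.5 = -1.5
x=75: ŷ = 6.5 + 1.5·75 = 119; r = 117.5 − 119 = -1.5
x=80: ŷ = 6.5 + 1.5·80 = 126.5; r = 125.5 − 126.5 = -1
x=85: ŷ = 6.5 + 1.5·85 = 134; r = 133 − 134 = -1
x=90: ŷ = 6.5 + 1.5·90 = 141.5; r = 142.5 − 141.5 = 1
x=95: ŷ = 6.5 + 1.5·95 = 149; r = 150 − 149 = 1
Largest |r| is 3 at x = 65, residual 3.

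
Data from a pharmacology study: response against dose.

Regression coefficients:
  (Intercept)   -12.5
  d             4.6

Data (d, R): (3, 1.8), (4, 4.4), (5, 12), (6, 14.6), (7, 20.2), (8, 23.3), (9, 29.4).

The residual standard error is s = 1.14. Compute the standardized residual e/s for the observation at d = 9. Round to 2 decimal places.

R̂ = -12.5 + 4.6·9 = 28.9
e = 29.4 − 28.9 = 0.5
e/s = 0.5 / 1.14 = 0.44

0.44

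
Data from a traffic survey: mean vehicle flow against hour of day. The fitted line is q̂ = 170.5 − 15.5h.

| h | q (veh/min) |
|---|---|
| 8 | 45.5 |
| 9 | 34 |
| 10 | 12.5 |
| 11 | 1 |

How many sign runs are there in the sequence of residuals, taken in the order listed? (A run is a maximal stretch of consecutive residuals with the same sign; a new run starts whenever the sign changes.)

4 runs

h=8: q̂ = 170.5 − 15.5·8 = 46.5; e = 45.5 − 46.5 = -1
h=9: q̂ = 170.5 − 15.5·9 = 31; e = 34 − 31 = 3
h=10: q̂ = 170.5 − 15.5·10 = 15.5; e = 12.5 − 15.5 = -3
h=11: q̂ = 170.5 − 15.5·11 = 0; e = 1 − 0 = 1
Signs: − + − +
Runs: −×1, +×1, −×1, +×1 → 4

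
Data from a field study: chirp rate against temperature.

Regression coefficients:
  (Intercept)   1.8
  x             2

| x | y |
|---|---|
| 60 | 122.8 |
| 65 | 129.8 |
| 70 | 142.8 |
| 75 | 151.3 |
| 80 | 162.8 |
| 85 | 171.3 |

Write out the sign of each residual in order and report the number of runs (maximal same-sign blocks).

6 runs

x=60: ŷ = 1.8 + 2·60 = 121.8; e = 122.8 − 121.8 = 1
x=65: ŷ = 1.8 + 2·65 = 131.8; e = 129.8 − 131.8 = -2
x=70: ŷ = 1.8 + 2·70 = 141.8; e = 142.8 − 141.8 = 1
x=75: ŷ = 1.8 + 2·75 = 151.8; e = 151.3 − 151.8 = -0.5
x=80: ŷ = 1.8 + 2·80 = 161.8; e = 162.8 − 161.8 = 1
x=85: ŷ = 1.8 + 2·85 = 171.8; e = 171.3 − 171.8 = -0.5
Signs: + − + − + −
Runs: +×1, −×1, +×1, −×1, +×1, −×1 → 6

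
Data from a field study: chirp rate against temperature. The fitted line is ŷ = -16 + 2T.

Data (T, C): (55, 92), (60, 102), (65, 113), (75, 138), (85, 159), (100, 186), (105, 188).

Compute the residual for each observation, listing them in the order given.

-2, -2, -1, 4, 5, 2, -6

T=55: ŷ = -16 + 2·55 = 94; e = 92 − 94 = -2
T=60: ŷ = -16 + 2·60 = 104; e = 102 − 104 = -2
T=65: ŷ = -16 + 2·65 = 114; e = 113 − 114 = -1
T=75: ŷ = -16 + 2·75 = 134; e = 138 − 134 = 4
T=85: ŷ = -16 + 2·85 = 154; e = 159 − 154 = 5
T=100: ŷ = -16 + 2·100 = 184; e = 186 − 184 = 2
T=105: ŷ = -16 + 2·105 = 194; e = 188 − 194 = -6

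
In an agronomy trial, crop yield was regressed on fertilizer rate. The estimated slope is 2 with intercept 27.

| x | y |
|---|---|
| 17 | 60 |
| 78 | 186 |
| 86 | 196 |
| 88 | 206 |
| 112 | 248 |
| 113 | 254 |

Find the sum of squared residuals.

x=17: ŷ = 27 + 2·17 = 61; r = 60 − 61 = -1
x=78: ŷ = 27 + 2·78 = 183; r = 186 − 183 = 3
x=86: ŷ = 27 + 2·86 = 199; r = 196 − 199 = -3
x=88: ŷ = 27 + 2·88 = 203; r = 206 − 203 = 3
x=112: ŷ = 27 + 2·112 = 251; r = 248 − 251 = -3
x=113: ŷ = 27 + 2·113 = 253; r = 254 − 253 = 1
SSE = 1 + 9 + 9 + 9 + 9 + 1 = 38

SSE = 38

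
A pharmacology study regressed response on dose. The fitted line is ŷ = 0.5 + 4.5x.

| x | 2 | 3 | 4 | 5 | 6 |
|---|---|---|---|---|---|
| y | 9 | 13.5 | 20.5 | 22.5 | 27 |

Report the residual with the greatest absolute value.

x=2: ŷ = 0.5 + 4.5·2 = 9.5; r = 9 − 9.5 = -0.5
x=3: ŷ = 0.5 + 4.5·3 = 14; r = 13.5 − 14 = -0.5
x=4: ŷ = 0.5 + 4.5·4 = 18.5; r = 20.5 − 18.5 = 2
x=5: ŷ = 0.5 + 4.5·5 = 23; r = 22.5 − 23 = -0.5
x=6: ŷ = 0.5 + 4.5·6 = 27.5; r = 27 − 27.5 = -0.5
Largest |r| is 2 at x = 4, residual 2.

r = 2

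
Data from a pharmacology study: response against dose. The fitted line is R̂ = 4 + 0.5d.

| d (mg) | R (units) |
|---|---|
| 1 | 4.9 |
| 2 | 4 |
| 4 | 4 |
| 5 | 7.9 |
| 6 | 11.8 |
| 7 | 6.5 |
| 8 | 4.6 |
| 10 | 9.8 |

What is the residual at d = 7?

R̂ = 4 + 0.5·7 = 7.5
e = 6.5 − 7.5 = -1

e = -1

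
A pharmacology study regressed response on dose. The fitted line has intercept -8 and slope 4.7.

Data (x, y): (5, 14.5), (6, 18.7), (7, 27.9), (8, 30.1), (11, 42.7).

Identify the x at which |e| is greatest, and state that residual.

x=5: ŷ = -8 + 4.7·5 = 15.5; e = 14.5 − 15.5 = -1
x=6: ŷ = -8 + 4.7·6 = 20.2; e = 18.7 − 20.2 = -1.5
x=7: ŷ = -8 + 4.7·7 = 24.9; e = 27.9 − 24.9 = 3
x=8: ŷ = -8 + 4.7·8 = 29.6; e = 30.1 − 29.6 = 0.5
x=11: ŷ = -8 + 4.7·11 = 43.7; e = 42.7 − 43.7 = -1
Largest |e| is 3 at x = 7, residual 3.

x = 7, e = 3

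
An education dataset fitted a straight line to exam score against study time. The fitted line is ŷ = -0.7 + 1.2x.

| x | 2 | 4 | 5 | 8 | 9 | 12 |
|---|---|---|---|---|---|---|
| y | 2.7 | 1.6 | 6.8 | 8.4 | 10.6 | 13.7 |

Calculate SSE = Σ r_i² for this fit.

SSE = 10

x=2: ŷ = -0.7 + 1.2·2 = 1.7; r = 2.7 − 1.7 = 1
x=4: ŷ = -0.7 + 1.2·4 = 4.1; r = 1.6 − 4.1 = -2.5
x=5: ŷ = -0.7 + 1.2·5 = 5.3; r = 6.8 − 5.3 = 1.5
x=8: ŷ = -0.7 + 1.2·8 = 8.9; r = 8.4 − 8.9 = -0.5
x=9: ŷ = -0.7 + 1.2·9 = 10.1; r = 10.6 − 10.1 = 0.5
x=12: ŷ = -0.7 + 1.2·12 = 13.7; r = 13.7 − 13.7 = 0
SSE = 1 + 6.25 + 2.25 + 0.25 + 0.25 + 0 = 10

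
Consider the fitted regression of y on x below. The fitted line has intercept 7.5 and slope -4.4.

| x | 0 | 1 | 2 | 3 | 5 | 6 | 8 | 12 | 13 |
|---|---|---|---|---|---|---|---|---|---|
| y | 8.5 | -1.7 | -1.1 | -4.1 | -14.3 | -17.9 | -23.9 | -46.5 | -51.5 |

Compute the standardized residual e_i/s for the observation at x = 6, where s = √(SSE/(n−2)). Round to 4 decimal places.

x=0: ŷ = 7.5 − 4.4·0 = 7.5; e = 8.5 − 7.5 = 1
x=1: ŷ = 7.5 − 4.4·1 = 3.1; e = -1.7 − 3.1 = -4.8
x=2: ŷ = 7.5 − 4.4·2 = -1.3; e = -1.1 − (-1.3) = 0.2
x=3: ŷ = 7.5 − 4.4·3 = -5.7; e = -4.1 − (-5.7) = 1.6
x=5: ŷ = 7.5 − 4.4·5 = -14.5; e = -14.3 − (-14.5) = 0.2
x=6: ŷ = 7.5 − 4.4·6 = -18.9; e = -17.9 − (-18.9) = 1
x=8: ŷ = 7.5 − 4.4·8 = -27.7; e = -23.9 − (-27.7) = 3.8
x=12: ŷ = 7.5 − 4.4·12 = -45.3; e = -46.5 − (-45.3) = -1.2
x=13: ŷ = 7.5 − 4.4·13 = -49.7; e = -51.5 − (-49.7) = -1.8
SSE = 1 + 23.04 + 0.04 + 2.56 + 0.04 + 1 + 14.44 + 1.44 + 3.24 = 46.8
s = √(46.8/7) = 2.58567
e/s = 1 / 2.58567 = 0.3867

0.3867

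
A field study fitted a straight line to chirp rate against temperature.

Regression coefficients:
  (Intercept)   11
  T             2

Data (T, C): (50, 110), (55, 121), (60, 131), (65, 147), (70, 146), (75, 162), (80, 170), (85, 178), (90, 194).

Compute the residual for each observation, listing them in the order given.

-1, 0, 0, 6, -5, 1, -1, -3, 3

T=50: Ĉ = 11 + 2·50 = 111; e = 110 − 111 = -1
T=55: Ĉ = 11 + 2·55 = 121; e = 121 − 121 = 0
T=60: Ĉ = 11 + 2·60 = 131; e = 131 − 131 = 0
T=65: Ĉ = 11 + 2·65 = 141; e = 147 − 141 = 6
T=70: Ĉ = 11 + 2·70 = 151; e = 146 − 151 = -5
T=75: Ĉ = 11 + 2·75 = 161; e = 162 − 161 = 1
T=80: Ĉ = 11 + 2·80 = 171; e = 170 − 171 = -1
T=85: Ĉ = 11 + 2·85 = 181; e = 178 − 181 = -3
T=90: Ĉ = 11 + 2·90 = 191; e = 194 − 191 = 3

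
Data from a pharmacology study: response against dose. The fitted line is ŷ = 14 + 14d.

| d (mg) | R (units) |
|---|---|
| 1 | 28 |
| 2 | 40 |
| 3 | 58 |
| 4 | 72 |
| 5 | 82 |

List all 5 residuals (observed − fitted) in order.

d=1: ŷ = 14 + 14·1 = 28; e = 28 − 28 = 0
d=2: ŷ = 14 + 14·2 = 42; e = 40 − 42 = -2
d=3: ŷ = 14 + 14·3 = 56; e = 58 − 56 = 2
d=4: ŷ = 14 + 14·4 = 70; e = 72 − 70 = 2
d=5: ŷ = 14 + 14·5 = 84; e = 82 − 84 = -2

0, -2, 2, 2, -2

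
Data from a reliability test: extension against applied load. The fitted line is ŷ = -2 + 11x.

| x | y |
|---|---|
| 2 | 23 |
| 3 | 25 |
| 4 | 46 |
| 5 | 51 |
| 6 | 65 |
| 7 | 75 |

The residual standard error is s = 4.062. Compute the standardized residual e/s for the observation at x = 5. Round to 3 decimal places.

ŷ = -2 + 11·5 = 53
e = 51 − 53 = -2
e/s = -2 / 4.062 = -0.492

-0.492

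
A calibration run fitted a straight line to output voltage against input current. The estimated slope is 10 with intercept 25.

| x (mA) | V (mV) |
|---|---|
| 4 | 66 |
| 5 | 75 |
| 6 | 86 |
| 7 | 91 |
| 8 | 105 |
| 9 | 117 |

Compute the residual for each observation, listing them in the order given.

1, 0, 1, -4, 0, 2

x=4: ŷ = 25 + 10·4 = 65; r = 66 − 65 = 1
x=5: ŷ = 25 + 10·5 = 75; r = 75 − 75 = 0
x=6: ŷ = 25 + 10·6 = 85; r = 86 − 85 = 1
x=7: ŷ = 25 + 10·7 = 95; r = 91 − 95 = -4
x=8: ŷ = 25 + 10·8 = 105; r = 105 − 105 = 0
x=9: ŷ = 25 + 10·9 = 115; r = 117 − 115 = 2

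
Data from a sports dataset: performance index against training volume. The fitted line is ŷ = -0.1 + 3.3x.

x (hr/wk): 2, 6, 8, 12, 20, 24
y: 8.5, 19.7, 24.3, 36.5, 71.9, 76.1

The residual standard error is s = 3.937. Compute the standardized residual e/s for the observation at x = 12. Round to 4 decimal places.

ŷ = -0.1 + 3.3·12 = 39.5
e = 36.5 − 39.5 = -3
e/s = -3 / 3.937 = -0.7620

-0.7620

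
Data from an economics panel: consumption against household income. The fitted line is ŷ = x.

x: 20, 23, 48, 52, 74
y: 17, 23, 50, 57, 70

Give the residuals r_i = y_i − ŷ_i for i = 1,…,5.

x=20: ŷ = 20 = 20; r = 17 − 20 = -3
x=23: ŷ = 23 = 23; r = 23 − 23 = 0
x=48: ŷ = 48 = 48; r = 50 − 48 = 2
x=52: ŷ = 52 = 52; r = 57 − 52 = 5
x=74: ŷ = 74 = 74; r = 70 − 74 = -4

-3, 0, 2, 5, -4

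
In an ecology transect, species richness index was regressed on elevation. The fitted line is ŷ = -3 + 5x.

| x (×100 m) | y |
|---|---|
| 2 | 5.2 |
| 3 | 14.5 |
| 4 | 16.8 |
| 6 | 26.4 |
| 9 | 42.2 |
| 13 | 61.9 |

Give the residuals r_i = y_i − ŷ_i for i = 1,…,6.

-1.8, 2.5, -0.2, -0.6, 0.2, -0.1

x=2: ŷ = -3 + 5·2 = 7; r = 5.2 − 7 = -1.8
x=3: ŷ = -3 + 5·3 = 12; r = 14.5 − 12 = 2.5
x=4: ŷ = -3 + 5·4 = 17; r = 16.8 − 17 = -0.2
x=6: ŷ = -3 + 5·6 = 27; r = 26.4 − 27 = -0.6
x=9: ŷ = -3 + 5·9 = 42; r = 42.2 − 42 = 0.2
x=13: ŷ = -3 + 5·13 = 62; r = 61.9 − 62 = -0.1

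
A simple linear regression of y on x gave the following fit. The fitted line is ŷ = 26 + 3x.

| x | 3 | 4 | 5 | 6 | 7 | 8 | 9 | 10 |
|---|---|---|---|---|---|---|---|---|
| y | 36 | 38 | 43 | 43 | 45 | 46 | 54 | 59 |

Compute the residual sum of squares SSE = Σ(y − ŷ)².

SSE = 36

x=3: ŷ = 26 + 3·3 = 35; e = 36 − 35 = 1
x=4: ŷ = 26 + 3·4 = 38; e = 38 − 38 = 0
x=5: ŷ = 26 + 3·5 = 41; e = 43 − 41 = 2
x=6: ŷ = 26 + 3·6 = 44; e = 43 − 44 = -1
x=7: ŷ = 26 + 3·7 = 47; e = 45 − 47 = -2
x=8: ŷ = 26 + 3·8 = 50; e = 46 − 50 = -4
x=9: ŷ = 26 + 3·9 = 53; e = 54 − 53 = 1
x=10: ŷ = 26 + 3·10 = 56; e = 59 − 56 = 3
SSE = 1 + 0 + 4 + 1 + 4 + 16 + 1 + 9 = 36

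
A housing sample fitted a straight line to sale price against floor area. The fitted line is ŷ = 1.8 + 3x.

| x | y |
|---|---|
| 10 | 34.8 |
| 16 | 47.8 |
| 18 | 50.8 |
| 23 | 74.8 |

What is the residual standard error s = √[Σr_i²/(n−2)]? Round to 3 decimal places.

s = 5.196

x=10: ŷ = 1.8 + 3·10 = 31.8; r = 34.8 − 31.8 = 3
x=16: ŷ = 1.8 + 3·16 = 49.8; r = 47.8 − 49.8 = -2
x=18: ŷ = 1.8 + 3·18 = 55.8; r = 50.8 − 55.8 = -5
x=23: ŷ = 1.8 + 3·23 = 70.8; r = 74.8 − 70.8 = 4
SSE = 9 + 4 + 25 + 16 = 54
s = √(54/2) = √27 ≈ 5.196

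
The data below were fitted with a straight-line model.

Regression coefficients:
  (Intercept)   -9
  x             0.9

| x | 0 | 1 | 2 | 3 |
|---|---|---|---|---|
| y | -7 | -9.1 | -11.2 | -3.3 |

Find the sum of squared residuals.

SSE = 30

x=0: ŷ = -9 + 0.9·0 = -9; e = -7 − (-9) = 2
x=1: ŷ = -9 + 0.9·1 = -8.1; e = -9.1 − (-8.1) = -1
x=2: ŷ = -9 + 0.9·2 = -7.2; e = -11.2 − (-7.2) = -4
x=3: ŷ = -9 + 0.9·3 = -6.3; e = -3.3 − (-6.3) = 3
SSE = 4 + 1 + 16 + 9 = 30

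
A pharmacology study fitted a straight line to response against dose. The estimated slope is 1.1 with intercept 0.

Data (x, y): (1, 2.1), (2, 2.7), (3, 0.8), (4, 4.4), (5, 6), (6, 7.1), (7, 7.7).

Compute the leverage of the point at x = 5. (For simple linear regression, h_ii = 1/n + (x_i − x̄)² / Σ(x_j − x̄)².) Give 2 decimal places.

h = 0.18

x̄ = (1 + 2 + 3 + 4 + 5 + 6 + 7)/7 = 4
Σ(x − x̄)² = 9 + 4 + 1 + 0 + 1 + 4 + 9 = 28
h = 1/7 + (1)²/28 = 0.142857 + 0.0357143 = 0.18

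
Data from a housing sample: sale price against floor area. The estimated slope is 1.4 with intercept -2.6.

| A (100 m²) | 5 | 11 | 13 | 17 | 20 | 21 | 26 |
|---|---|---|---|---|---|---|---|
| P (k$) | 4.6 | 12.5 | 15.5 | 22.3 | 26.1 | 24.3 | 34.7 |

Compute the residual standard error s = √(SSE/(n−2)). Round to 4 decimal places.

s = 1.3342

A=5: ŷ = -2.6 + 1.4·5 = 4.4; r = 4.6 − 4.4 = 0.2
A=11: ŷ = -2.6 + 1.4·11 = 12.8; r = 12.5 − 12.8 = -0.3
A=13: ŷ = -2.6 + 1.4·13 = 15.6; r = 15.5 − 15.6 = -0.1
A=17: ŷ = -2.6 + 1.4·17 = 21.2; r = 22.3 − 21.2 = 1.1
A=20: ŷ = -2.6 + 1.4·20 = 25.4; r = 26.1 − 25.4 = 0.7
A=21: ŷ = -2.6 + 1.4·21 = 26.8; r = 24.3 − 26.8 = -2.5
A=26: ŷ = -2.6 + 1.4·26 = 33.8; r = 34.7 − 33.8 = 0.9
SSE = 0.04 + 0.09 + 0.01 + 1.21 + 0.49 + 6.25 + 0.81 = 8.9
s = √(8.9/5) = √1.78 ≈ 1.3342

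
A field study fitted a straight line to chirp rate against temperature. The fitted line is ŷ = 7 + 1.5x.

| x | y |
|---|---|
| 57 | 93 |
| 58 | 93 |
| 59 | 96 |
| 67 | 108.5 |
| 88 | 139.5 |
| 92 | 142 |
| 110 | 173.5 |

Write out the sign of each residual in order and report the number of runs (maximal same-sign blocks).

x=57: ŷ = 7 + 1.5·57 = 92.5; r = 93 − 92.5 = 0.5
x=58: ŷ = 7 + 1.5·58 = 94; r = 93 − 94 = -1
x=59: ŷ = 7 + 1.5·59 = 95.5; r = 96 − 95.5 = 0.5
x=67: ŷ = 7 + 1.5·67 = 107.5; r = 108.5 − 107.5 = 1
x=88: ŷ = 7 + 1.5·88 = 139; r = 139.5 − 139 = 0.5
x=92: ŷ = 7 + 1.5·92 = 145; r = 142 − 145 = -3
x=110: ŷ = 7 + 1.5·110 = 172; r = 173.5 − 172 = 1.5
Signs: + − + + + − +
Runs: +×1, −×1, +×3, −×1, +×1 → 5

5 runs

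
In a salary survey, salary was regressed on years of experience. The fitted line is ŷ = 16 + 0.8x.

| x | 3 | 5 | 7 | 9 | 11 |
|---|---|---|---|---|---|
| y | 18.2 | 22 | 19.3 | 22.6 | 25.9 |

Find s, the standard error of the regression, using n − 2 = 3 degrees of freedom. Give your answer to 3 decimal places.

x=3: ŷ = 16 + 0.8·3 = 18.4; e = 18.2 − 18.4 = -0.2
x=5: ŷ = 16 + 0.8·5 = 20; e = 22 − 20 = 2
x=7: ŷ = 16 + 0.8·7 = 21.6; e = 19.3 − 21.6 = -2.3
x=9: ŷ = 16 + 0.8·9 = 23.2; e = 22.6 − 23.2 = -0.6
x=11: ŷ = 16 + 0.8·11 = 24.8; e = 25.9 − 24.8 = 1.1
SSE = 0.04 + 4 + 5.29 + 0.36 + 1.21 = 10.9
s = √(10.9/3) = √3.63333 ≈ 1.906

s = 1.906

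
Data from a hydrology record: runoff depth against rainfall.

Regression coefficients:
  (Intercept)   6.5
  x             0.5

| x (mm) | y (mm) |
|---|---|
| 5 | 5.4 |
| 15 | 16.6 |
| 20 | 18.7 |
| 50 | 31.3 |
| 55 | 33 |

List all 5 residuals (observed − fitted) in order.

x=5: ŷ = 6.5 + 0.5·5 = 9; r = 5.4 − 9 = -3.6
x=15: ŷ = 6.5 + 0.5·15 = 14; r = 16.6 − 14 = 2.6
x=20: ŷ = 6.5 + 0.5·20 = 16.5; r = 18.7 − 16.5 = 2.2
x=50: ŷ = 6.5 + 0.5·50 = 31.5; r = 31.3 − 31.5 = -0.2
x=55: ŷ = 6.5 + 0.5·55 = 34; r = 33 − 34 = -1

-3.6, 2.6, 2.2, -0.2, -1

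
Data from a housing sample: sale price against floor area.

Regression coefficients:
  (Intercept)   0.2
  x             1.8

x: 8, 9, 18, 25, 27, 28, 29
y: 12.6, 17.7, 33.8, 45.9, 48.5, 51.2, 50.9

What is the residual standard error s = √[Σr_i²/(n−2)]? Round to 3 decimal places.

x=8: ŷ = 0.2 + 1.8·8 = 14.6; r = 12.6 − 14.6 = -2
x=9: ŷ = 0.2 + 1.8·9 = 16.4; r = 17.7 − 16.4 = 1.3
x=18: ŷ = 0.2 + 1.8·18 = 32.6; r = 33.8 − 32.6 = 1.2
x=25: ŷ = 0.2 + 1.8·25 = 45.2; r = 45.9 − 45.2 = 0.7
x=27: ŷ = 0.2 + 1.8·27 = 48.8; r = 48.5 − 48.8 = -0.3
x=28: ŷ = 0.2 + 1.8·28 = 50.6; r = 51.2 − 50.6 = 0.6
x=29: ŷ = 0.2 + 1.8·29 = 52.4; r = 50.9 − 52.4 = -1.5
SSE = 4 + 1.69 + 1.44 + 0.49 + 0.09 + 0.36 + 2.25 = 10.32
s = √(10.32/5) = √2.064 ≈ 1.437

s = 1.437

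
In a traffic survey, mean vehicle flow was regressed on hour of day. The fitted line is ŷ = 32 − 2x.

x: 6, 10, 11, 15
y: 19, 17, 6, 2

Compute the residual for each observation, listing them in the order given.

-1, 5, -4, 0

x=6: ŷ = 32 − 2·6 = 20; r = 19 − 20 = -1
x=10: ŷ = 32 − 2·10 = 12; r = 17 − 12 = 5
x=11: ŷ = 32 − 2·11 = 10; r = 6 − 10 = -4
x=15: ŷ = 32 − 2·15 = 2; r = 2 − 2 = 0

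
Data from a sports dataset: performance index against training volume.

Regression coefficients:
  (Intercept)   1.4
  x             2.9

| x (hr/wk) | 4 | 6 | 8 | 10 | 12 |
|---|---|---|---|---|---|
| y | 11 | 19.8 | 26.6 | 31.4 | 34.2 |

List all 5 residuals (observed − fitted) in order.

x=4: ŷ = 1.4 + 2.9·4 = 13; r = 11 − 13 = -2
x=6: ŷ = 1.4 + 2.9·6 = 18.8; r = 19.8 − 18.8 = 1
x=8: ŷ = 1.4 + 2.9·8 = 24.6; r = 26.6 − 24.6 = 2
x=10: ŷ = 1.4 + 2.9·10 = 30.4; r = 31.4 − 30.4 = 1
x=12: ŷ = 1.4 + 2.9·12 = 36.2; r = 34.2 − 36.2 = -2

-2, 1, 2, 1, -2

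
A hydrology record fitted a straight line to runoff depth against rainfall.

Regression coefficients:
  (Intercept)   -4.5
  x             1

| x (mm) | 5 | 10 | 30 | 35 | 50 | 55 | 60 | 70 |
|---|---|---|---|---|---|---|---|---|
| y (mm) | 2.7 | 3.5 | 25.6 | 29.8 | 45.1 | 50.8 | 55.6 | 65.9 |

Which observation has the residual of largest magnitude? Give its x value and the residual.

x = 5, r = 2.2

x=5: ŷ = -4.5 + 5 = 0.5; r = 2.7 − 0.5 = 2.2
x=10: ŷ = -4.5 + 10 = 5.5; r = 3.5 − 5.5 = -2
x=30: ŷ = -4.5 + 30 = 25.5; r = 25.6 − 25.5 = 0.1
x=35: ŷ = -4.5 + 35 = 30.5; r = 29.8 − 30.5 = -0.7
x=50: ŷ = -4.5 + 50 = 45.5; r = 45.1 − 45.5 = -0.4
x=55: ŷ = -4.5 + 55 = 50.5; r = 50.8 − 50.5 = 0.3
x=60: ŷ = -4.5 + 60 = 55.5; r = 55.6 − 55.5 = 0.1
x=70: ŷ = -4.5 + 70 = 65.5; r = 65.9 − 65.5 = 0.4
Largest |r| is 2.2 at x = 5, residual 2.2.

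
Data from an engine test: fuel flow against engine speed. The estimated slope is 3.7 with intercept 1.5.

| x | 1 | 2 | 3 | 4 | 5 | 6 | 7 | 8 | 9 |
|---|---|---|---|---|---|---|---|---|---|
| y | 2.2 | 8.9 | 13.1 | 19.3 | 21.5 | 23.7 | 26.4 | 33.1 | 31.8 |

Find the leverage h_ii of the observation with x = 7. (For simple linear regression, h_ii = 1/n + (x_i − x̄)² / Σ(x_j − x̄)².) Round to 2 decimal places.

h = 0.18

x̄ = (1 + 2 + 3 + 4 + 5 + 6 + 7 + 8 + 9)/9 = 5
Σ(x − x̄)² = 16 + 9 + 4 + 1 + 0 + 1 + 4 + 9 + 16 = 60
h = 1/9 + (2)²/60 = 0.111111 + 0.0666667 = 0.18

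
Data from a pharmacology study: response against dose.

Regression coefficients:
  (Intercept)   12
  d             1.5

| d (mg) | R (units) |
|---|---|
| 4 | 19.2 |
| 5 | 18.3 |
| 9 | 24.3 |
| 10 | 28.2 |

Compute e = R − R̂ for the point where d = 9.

R̂ = 12 + 1.5·9 = 25.5
e = 24.3 − 25.5 = -1.2

e = -1.2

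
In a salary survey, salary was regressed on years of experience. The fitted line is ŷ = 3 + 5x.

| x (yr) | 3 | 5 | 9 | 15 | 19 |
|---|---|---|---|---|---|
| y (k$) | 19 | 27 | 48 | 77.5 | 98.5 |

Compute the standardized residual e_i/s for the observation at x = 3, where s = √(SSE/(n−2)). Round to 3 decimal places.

x=3: ŷ = 3 + 5·3 = 18; e = 19 − 18 = 1
x=5: ŷ = 3 + 5·5 = 28; e = 27 − 28 = -1
x=9: ŷ = 3 + 5·9 = 48; e = 48 − 48 = 0
x=15: ŷ = 3 + 5·15 = 78; e = 77.5 − 78 = -0.5
x=19: ŷ = 3 + 5·19 = 98; e = 98.5 − 98 = 0.5
SSE = 1 + 1 + 0 + 0.25 + 0.25 = 2.5
s = √(2.5/3) = 0.912871
e/s = 1 / 0.912871 = 1.095

1.095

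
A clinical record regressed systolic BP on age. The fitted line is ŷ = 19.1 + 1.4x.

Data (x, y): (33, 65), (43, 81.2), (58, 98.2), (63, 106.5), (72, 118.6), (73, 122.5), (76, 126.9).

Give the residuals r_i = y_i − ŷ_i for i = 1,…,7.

-0.3, 1.9, -2.1, -0.8, -1.3, 1.2, 1.4

x=33: ŷ = 19.1 + 1.4·33 = 65.3; r = 65 − 65.3 = -0.3
x=43: ŷ = 19.1 + 1.4·43 = 79.3; r = 81.2 − 79.3 = 1.9
x=58: ŷ = 19.1 + 1.4·58 = 100.3; r = 98.2 − 100.3 = -2.1
x=63: ŷ = 19.1 + 1.4·63 = 107.3; r = 106.5 − 107.3 = -0.8
x=72: ŷ = 19.1 + 1.4·72 = 119.9; r = 118.6 − 119.9 = -1.3
x=73: ŷ = 19.1 + 1.4·73 = 121.3; r = 122.5 − 121.3 = 1.2
x=76: ŷ = 19.1 + 1.4·76 = 125.5; r = 126.9 − 125.5 = 1.4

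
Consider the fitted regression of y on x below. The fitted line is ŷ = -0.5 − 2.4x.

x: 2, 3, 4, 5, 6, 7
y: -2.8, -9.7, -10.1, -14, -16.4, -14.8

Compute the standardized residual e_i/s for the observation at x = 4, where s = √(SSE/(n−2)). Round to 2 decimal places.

x=2: ŷ = -0.5 − 2.4·2 = -5.3; e = -2.8 − (-5.3) = 2.5
x=3: ŷ = -0.5 − 2.4·3 = -7.7; e = -9.7 − (-7.7) = -2
x=4: ŷ = -0.5 − 2.4·4 = -10.1; e = -10.1 − (-10.1) = 0
x=5: ŷ = -0.5 − 2.4·5 = -12.5; e = -14 − (-12.5) = -1.5
x=6: ŷ = -0.5 − 2.4·6 = -14.9; e = -16.4 − (-14.9) = -1.5
x=7: ŷ = -0.5 − 2.4·7 = -17.3; e = -14.8 − (-17.3) = 2.5
SSE = 6.25 + 4 + 0 + 2.25 + 2.25 + 6.25 = 21
s = √(21/4) = 2.29129
e/s = 0 / 2.29129 = 0.00

0.00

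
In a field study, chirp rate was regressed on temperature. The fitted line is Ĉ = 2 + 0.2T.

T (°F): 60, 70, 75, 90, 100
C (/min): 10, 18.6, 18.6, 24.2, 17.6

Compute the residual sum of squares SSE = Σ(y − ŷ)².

T=60: Ĉ = 2 + 0.2·60 = 14; r = 10 − 14 = -4
T=70: Ĉ = 2 + 0.2·70 = 16; r = 18.6 − 16 = 2.6
T=75: Ĉ = 2 + 0.2·75 = 17; r = 18.6 − 17 = 1.6
T=90: Ĉ = 2 + 0.2·90 = 20; r = 24.2 − 20 = 4.2
T=100: Ĉ = 2 + 0.2·100 = 22; r = 17.6 − 22 = -4.4
SSE = 16 + 6.76 + 2.56 + 17.64 + 19.36 = 62.32

SSE = 62.32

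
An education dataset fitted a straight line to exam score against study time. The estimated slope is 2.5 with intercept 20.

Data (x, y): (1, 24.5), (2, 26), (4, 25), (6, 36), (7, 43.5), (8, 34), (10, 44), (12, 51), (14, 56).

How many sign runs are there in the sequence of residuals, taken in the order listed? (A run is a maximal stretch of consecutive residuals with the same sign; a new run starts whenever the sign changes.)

x=1: ŷ = 20 + 2.5·1 = 22.5; r = 24.5 − 22.5 = 2
x=2: ŷ = 20 + 2.5·2 = 25; r = 26 − 25 = 1
x=4: ŷ = 20 + 2.5·4 = 30; r = 25 − 30 = -5
x=6: ŷ = 20 + 2.5·6 = 35; r = 36 − 35 = 1
x=7: ŷ = 20 + 2.5·7 = 37.5; r = 43.5 − 37.5 = 6
x=8: ŷ = 20 + 2.5·8 = 40; r = 34 − 40 = -6
x=10: ŷ = 20 + 2.5·10 = 45; r = 44 − 45 = -1
x=12: ŷ = 20 + 2.5·12 = 50; r = 51 − 50 = 1
x=14: ŷ = 20 + 2.5·14 = 55; r = 56 − 55 = 1
Signs: + + − + + − − + +
Runs: +×2, −×1, +×2, −×2, +×2 → 5

5 runs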